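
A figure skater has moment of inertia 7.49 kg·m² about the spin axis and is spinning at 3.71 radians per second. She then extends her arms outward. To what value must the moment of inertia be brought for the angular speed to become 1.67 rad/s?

I₂ ≈ 16.6 kg·m²

With no external torque about the axis, L is conserved: I₁ω₁ = I₂ω₂.
I₂ = I₁ω₁ / ω₂ = (7.49)(3.71) / (1.67) = 16.64 kg·m².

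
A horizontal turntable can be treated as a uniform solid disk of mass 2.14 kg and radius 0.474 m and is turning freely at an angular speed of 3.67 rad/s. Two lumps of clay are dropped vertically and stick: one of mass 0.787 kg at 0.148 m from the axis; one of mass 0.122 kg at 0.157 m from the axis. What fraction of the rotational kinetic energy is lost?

The added mass arrives with no angular momentum about the axis, and any external torque about the axis is negligible, so the system's angular momentum is conserved.
I_p = ½(2.14)(0.474)² = 0.2404 kg·m².
Added inertia Σmr² = (0.787)(0.148)² + (0.122)(0.157)² = 0.02025 kg·m²; I_f = 0.2404 + 0.02025 = 0.2606 kg·m².
ω_f = I_p ω_i / I_f = (0.2404)(3.67) / 0.2606 = 3.385 rad/s.
KE_i = ½(0.2404)(3.670 rad/s)² = 1.619 J; KE_f = ½(0.2606)(3.385)² = 1.493 J.
Fraction lost = 0.07767.

fraction ≈ 0.0777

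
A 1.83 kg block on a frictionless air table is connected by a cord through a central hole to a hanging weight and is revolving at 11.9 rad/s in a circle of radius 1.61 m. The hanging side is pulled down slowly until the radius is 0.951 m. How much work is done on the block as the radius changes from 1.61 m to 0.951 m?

W ≈ 627 J

The constraining force is radial, so m r² ω about the center is conserved.
ω₂ = ω₁ (r₁/r₂)² = (11.9)(1.61/0.951)² = 34.11 rad/s.
W = ΔKE = ½m(v₂² − v₁²) = 626.8 J.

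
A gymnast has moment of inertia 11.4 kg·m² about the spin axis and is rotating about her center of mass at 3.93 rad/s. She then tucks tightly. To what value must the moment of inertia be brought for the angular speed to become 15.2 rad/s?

I₂ ≈ 2.95 kg·m²

Angular momentum about the spin axis is conserved since the torque about it is zero.
I₂ = I₁ω₁ / ω₂ = (11.4)(3.93) / (15.2) = 2.948 kg·m².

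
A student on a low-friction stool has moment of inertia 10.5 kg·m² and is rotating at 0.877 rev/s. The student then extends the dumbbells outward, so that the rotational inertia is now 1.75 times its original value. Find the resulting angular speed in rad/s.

With no external torque about the axis, L is conserved: I₁ω₁ = I₂ω₂.
I₂ = 1.75 × 10.5 = 18.38 kg·m².
ω₂ = I₁ω₁ / I₂ = (10.50)(0.877 rev/s) / (18.38) = 0.5011 rev/s = 3.149 rad/s.

ω₂ ≈ 3.15 rad/s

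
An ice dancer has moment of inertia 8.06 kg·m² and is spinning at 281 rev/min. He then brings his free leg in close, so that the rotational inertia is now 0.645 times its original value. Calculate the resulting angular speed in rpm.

Angular momentum about the spin axis is conserved since the torque about it is zero.
I₂ = 0.645 × 8.06 = 5.199 kg·m².
ω₂ = I₁ω₁ / I₂ = (8.060)(281 rpm) / (5.199) = 435.7 rpm.

ω₂ ≈ 436 rpm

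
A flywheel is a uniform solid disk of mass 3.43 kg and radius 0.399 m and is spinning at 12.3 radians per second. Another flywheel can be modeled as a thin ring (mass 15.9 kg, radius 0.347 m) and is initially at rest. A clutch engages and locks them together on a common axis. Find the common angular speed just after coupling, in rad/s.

The coupling torques are internal; angular momentum about the shared axis is conserved.
Moments of inertia: I_A = ½(3.43)(0.399)² = 0.2730 kg·m²; I_B = (15.9)(0.347)² = 1.915 kg·m².
Taking A's sense as positive: L = (0.2730)(12.3) = 3.358 kg·m²·rad/s.
Combined I = 0.2730 + 1.915 = 2.188 kg·m².
ω_f = L / I = 3.358 / 2.188 = 1.535 rad/s.

|ω_f| ≈ 1.54 rad/s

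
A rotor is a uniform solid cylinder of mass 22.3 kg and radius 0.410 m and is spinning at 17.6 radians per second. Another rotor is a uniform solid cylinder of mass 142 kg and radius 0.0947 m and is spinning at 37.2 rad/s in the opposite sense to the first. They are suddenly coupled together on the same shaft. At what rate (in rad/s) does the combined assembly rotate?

|ω_f| ≈ 3.70 rad/s

The coupling torques are internal; angular momentum about the shared axis is conserved.
Moments of inertia: I_A = ½(22.3)(0.410)² = 1.874 kg·m²; I_B = ½(142)(0.0947)² = 0.6367 kg·m².
Taking A's sense as positive: L = (1.874)(17.6) − (0.6367)(37.2) = 9.301 kg·m²·rad/s.
Combined I = 1.874 + 0.6367 = 2.511 kg·m².
ω_f = L / I = 9.301 / 2.511 = 3.704 rad/s.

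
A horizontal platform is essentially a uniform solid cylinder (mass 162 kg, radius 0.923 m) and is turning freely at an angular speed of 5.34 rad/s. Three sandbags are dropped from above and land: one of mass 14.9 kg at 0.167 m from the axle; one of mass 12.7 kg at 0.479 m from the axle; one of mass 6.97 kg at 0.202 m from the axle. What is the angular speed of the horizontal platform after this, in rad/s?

ω_f ≈ 5.07 rad/s

The added mass arrives with no angular momentum about the axle, and any external torque about the axle is negligible, so the system's angular momentum is conserved.
I_p = ½(162)(0.923)² = 69.01 kg·m².
Added inertia Σmr² = (14.9)(0.167)² + (12.7)(0.479)² + (6.97)(0.202)² = 3.614 kg·m²; I_f = 69.01 + 3.614 = 72.62 kg·m².
ω_f = I_p ω_i / I_f = (69.01)(5.34) / 72.62 = 5.074 rad/s.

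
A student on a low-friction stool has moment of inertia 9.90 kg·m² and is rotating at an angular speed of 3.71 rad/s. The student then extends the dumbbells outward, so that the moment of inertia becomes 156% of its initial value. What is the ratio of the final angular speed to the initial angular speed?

With no external torque about the axis, L is conserved: I₁ω₁ = I₂ω₂.
I₂ = 1.56 × 9.90 = 15.44 kg·m².
ω₂/ω₁ = I₁/I₂ = 9.900 / 15.44 = 0.6410.

ω₂/ω₁ ≈ 0.641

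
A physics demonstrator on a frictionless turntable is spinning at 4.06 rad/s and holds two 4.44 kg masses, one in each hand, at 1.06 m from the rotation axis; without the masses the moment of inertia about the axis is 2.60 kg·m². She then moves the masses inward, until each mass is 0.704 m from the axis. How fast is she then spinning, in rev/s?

ω₂ ≈ 1.16 rev/s

No external torque acts about the spin axis, so angular momentum is conserved.
I₁ = 2.60 + 2(4.44)(1.06)² = 12.58 kg·m²; I₂ = 2.60 + 2(4.44)(0.704)² = 7.001 kg·m².
ω₂ = I₁ω₁ / I₂ = (12.58)(4.06 rad/s) / (7.001) = 7.294 rad/s = 1.161 rev/s.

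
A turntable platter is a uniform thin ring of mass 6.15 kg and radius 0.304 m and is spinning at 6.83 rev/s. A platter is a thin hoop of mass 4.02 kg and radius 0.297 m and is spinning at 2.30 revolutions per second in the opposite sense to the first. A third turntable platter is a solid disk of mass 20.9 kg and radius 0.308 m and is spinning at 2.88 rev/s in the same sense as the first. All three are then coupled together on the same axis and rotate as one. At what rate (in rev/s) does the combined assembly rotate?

The coupling torques are internal; angular momentum about the shared axis is conserved.
Moments of inertia: I_A = (6.15)(0.304)² = 0.5684 kg·m²; I_B = (4.02)(0.297)² = 0.3546 kg·m²; I_C = ½(20.9)(0.308)² = 0.9913 kg·m².
Taking A's sense as positive: L = (0.5684)(6.83) − (0.3546)(2.30) + (0.9913)(2.88) = 5.921 kg·m²·rev/s.
Combined I = 0.5684 + 0.3546 + 0.9913 = 1.914 kg·m².
ω_f = L / I = 5.921 / 1.914 = 3.093 rev/s.

|ω_f| ≈ 3.09 rev/s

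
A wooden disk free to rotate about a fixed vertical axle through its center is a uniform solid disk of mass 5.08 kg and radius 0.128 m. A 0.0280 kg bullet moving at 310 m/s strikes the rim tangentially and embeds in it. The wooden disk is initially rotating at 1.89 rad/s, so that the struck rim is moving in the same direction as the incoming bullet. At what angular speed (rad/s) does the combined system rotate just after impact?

|ω_f| ≈ 28.3 rad/s

About the axle the impulsive forces during the collision are internal, so angular momentum about that axis is conserved.
I_p = ½(5.08)(0.128)² = 0.04162 kg·m². Taking the sense of the bullet's angular momentum as positive, L_{bullet} = m v R = (0.0280)(310)(0.128) = 1.111 kg·m²/s.
L_i = +I_p ω_p + m v R = +(0.04162)(1.89) + 1.111 = 1.190 kg·m²/s.
After sticking, I_f = I_p + m R² = 0.04162 + (0.0280)(0.128)² = 0.04207 kg·m².
ω_f = L_i / I_f = 1.190 / 0.04207 = 28.28 rad/s.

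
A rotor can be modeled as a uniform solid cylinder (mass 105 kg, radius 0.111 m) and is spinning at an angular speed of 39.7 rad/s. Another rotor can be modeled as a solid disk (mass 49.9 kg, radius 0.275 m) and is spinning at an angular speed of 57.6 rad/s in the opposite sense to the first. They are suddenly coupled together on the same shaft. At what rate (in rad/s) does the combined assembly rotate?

The coupling torques are internal; angular momentum about the shared axis is conserved.
Moments of inertia: I_A = ½(105)(0.111)² = 0.6469 kg·m²; I_B = ½(49.9)(0.275)² = 1.887 kg·m².
Taking A's sense as positive: L = (0.6469)(39.7) − (1.887)(57.6) = -83.00 kg·m²·rad/s.
Combined I = 0.6469 + 1.887 = 2.534 kg·m².
ω_f = L / I = -83.00 / 2.534 = -32.76 rad/s.

|ω_f| ≈ 32.8 rad/s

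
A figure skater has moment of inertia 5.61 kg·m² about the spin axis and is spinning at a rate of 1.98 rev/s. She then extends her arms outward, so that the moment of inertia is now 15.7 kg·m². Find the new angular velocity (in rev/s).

With no external torque about the axis, L is conserved: I₁ω₁ = I₂ω₂.
ω₂ = I₁ω₁ / I₂ = (5.610)(1.98 rev/s) / (15.70) = 0.7075 rev/s.

ω₂ ≈ 0.708 rev/s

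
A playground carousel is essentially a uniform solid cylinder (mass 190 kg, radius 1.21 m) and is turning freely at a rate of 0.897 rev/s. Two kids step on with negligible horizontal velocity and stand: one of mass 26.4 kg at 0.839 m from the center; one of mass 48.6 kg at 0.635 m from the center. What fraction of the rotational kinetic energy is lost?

No external torque acts about the center; L_before = L_after.
I_p = ½(190)(1.21)² = 139.1 kg·m².
Added inertia Σmr² = (26.4)(0.839)² + (48.6)(0.635)² = 38.18 kg·m²; I_f = 139.1 + 38.18 = 177.3 kg·m².
ω_f = I_p ω_i / I_f = (139.1)(0.897) / 177.3 = 0.7038 rev/s.
KE_i = ½(139.1)(5.636 rad/s)² = 2209 J; KE_f = ½(177.3)(4.422)² = 1733 J.
Fraction lost = 0.2154.

fraction ≈ 0.215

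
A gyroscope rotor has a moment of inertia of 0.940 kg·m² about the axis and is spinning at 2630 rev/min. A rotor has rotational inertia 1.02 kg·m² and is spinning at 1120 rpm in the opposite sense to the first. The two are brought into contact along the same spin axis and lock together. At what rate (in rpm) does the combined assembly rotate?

|ω_f| ≈ 678 rpm

The coupling torques are internal; angular momentum about the shared axis is conserved.
Taking A's sense as positive: L = (0.9400)(2630) − (1.020)(1120) = 1330 kg·m²·rpm.
Combined I = 0.9400 + 1.020 = 1.960 kg·m².
ω_f = L / I = 1330 / 1.960 = 678.5 rpm.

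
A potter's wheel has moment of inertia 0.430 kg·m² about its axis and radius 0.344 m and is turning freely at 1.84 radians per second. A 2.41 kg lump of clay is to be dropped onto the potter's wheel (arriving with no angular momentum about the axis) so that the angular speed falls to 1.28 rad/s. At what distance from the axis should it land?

r ≈ 0.279 m

No external torque acts about the axis; L_before = L_after.
I_p ω_i = (I_p + m r²) ω_f ⇒ m r² = I_p(ω_i/ω_f − 1) = 0.4300(1.84/1.28 − 1) = 0.1881 kg·m².
r = √(0.1881/2.41) = 0.2794 m.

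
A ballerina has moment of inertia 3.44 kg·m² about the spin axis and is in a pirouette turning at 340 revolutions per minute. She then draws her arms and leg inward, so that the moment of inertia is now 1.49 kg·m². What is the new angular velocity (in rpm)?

ω₂ ≈ 785 rpm

Angular momentum about the spin axis is conserved since the torque about it is zero.
ω₂ = I₁ω₁ / I₂ = (3.440)(340 rpm) / (1.490) = 785.0 rpm.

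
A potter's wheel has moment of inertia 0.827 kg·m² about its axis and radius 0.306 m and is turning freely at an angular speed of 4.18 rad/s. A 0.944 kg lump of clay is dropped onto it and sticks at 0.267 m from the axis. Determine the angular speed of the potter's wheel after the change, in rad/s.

No external torque acts about the axis; L_before = L_after.
Added inertia Σmr² = (0.944)(0.267)² = 0.06730 kg·m²; I_f = 0.8270 + 0.06730 = 0.8943 kg·m².
ω_f = I_p ω_i / I_f = (0.8270)(4.18) / 0.8943 = 3.865 rad/s.

ω_f ≈ 3.87 rad/s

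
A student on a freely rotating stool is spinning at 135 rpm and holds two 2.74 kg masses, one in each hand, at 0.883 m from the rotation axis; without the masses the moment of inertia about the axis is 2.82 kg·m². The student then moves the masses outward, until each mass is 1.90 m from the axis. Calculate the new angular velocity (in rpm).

ω₂ ≈ 42.4 rpm

No external torque acts about the spin axis, so angular momentum is conserved.
I₁ = 2.82 + 2(2.74)(0.883)² = 7.093 kg·m²; I₂ = 2.82 + 2(2.74)(1.90)² = 22.60 kg·m².
ω₂ = I₁ω₁ / I₂ = (7.093)(135 rpm) / (22.60) = 42.36 rpm.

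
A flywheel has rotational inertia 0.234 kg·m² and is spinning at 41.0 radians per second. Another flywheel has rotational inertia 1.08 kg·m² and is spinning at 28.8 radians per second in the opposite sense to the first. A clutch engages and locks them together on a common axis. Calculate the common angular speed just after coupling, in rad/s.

|ω_f| ≈ 16.4 rad/s

No external torque acts about the common axis, so total angular momentum is conserved.
Taking A's sense as positive: L = (0.2340)(41.0) − (1.080)(28.8) = -21.51 kg·m²·rad/s.
Combined I = 0.2340 + 1.080 = 1.314 kg·m².
ω_f = L / I = -21.51 / 1.314 = -16.37 rad/s.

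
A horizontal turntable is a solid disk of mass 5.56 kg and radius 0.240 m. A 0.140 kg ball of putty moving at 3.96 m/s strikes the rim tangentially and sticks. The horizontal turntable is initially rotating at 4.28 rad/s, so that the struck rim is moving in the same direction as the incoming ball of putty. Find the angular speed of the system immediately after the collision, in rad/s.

|ω_f| ≈ 4.87 rad/s

About the axle the impulsive forces during the collision are internal, so angular momentum about that axis is conserved.
I_p = ½(5.56)(0.240)² = 0.1601 kg·m². Taking the sense of the ball of putty's angular momentum as positive, L_{ball} = m v R = (0.140)(3.96)(0.240) = 0.1331 kg·m²/s.
L_i = +I_p ω_p + m v R = +(0.1601)(4.28) + 0.1331 = 0.8184 kg·m²/s.
After sticking, I_f = I_p + m R² = 0.1601 + (0.140)(0.240)² = 0.1682 kg·m².
ω_f = L_i / I_f = 0.8184 / 0.1682 = 4.866 rad/s.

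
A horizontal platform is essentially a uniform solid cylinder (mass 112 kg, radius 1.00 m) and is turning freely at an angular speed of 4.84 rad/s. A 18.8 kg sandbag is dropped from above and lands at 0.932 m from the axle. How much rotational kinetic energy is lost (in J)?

energy lost ≈ 148 J

The added mass arrives with no angular momentum about the axle, and any external torque about the axle is negligible, so the system's angular momentum is conserved.
I_p = ½(112)(1.00)² = 56.00 kg·m².
Added inertia Σmr² = (18.8)(0.932)² = 16.33 kg·m²; I_f = 56.00 + 16.33 = 72.33 kg·m².
ω_f = I_p ω_i / I_f = (56.00)(4.84) / 72.33 = 3.747 rad/s.
KE_i = ½(56.00)(4.840 rad/s)² = 655.9 J; KE_f = ½(72.33)(3.747)² = 507.8 J.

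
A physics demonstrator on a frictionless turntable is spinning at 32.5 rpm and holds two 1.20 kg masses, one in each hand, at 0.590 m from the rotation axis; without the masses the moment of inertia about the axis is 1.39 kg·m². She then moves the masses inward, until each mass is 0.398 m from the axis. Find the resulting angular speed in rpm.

ω₂ ≈ 40.9 rpm

Angular momentum about the spin axis is conserved since the torque about it is zero.
I₁ = 1.39 + 2(1.20)(0.590)² = 2.225 kg·m²; I₂ = 1.39 + 2(1.20)(0.398)² = 1.770 kg·m².
ω₂ = I₁ω₁ / I₂ = (2.225)(32.5 rpm) / (1.770) = 40.86 rpm.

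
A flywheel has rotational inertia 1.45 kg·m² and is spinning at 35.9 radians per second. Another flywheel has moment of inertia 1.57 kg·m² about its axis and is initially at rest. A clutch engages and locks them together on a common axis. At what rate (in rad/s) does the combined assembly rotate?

No external torque acts about the common axis, so total angular momentum is conserved.
Taking A's sense as positive: L = (1.450)(35.9) = 52.05 kg·m²·rad/s.
Combined I = 1.450 + 1.570 = 3.020 kg·m².
ω_f = L / I = 52.05 / 3.020 = 17.24 rad/s.

|ω_f| ≈ 17.2 rad/s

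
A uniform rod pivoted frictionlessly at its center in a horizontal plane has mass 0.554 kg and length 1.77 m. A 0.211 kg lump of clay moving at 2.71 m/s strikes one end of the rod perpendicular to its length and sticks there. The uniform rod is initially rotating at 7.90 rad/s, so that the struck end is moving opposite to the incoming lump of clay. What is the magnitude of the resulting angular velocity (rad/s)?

|ω_f| ≈ 2.05 rad/s

The axle reaction passes through the pivot and exerts no torque about it; angular momentum about the pivot is conserved through the impact.
I_p = (1/12)(0.554)(1.77)² = 0.1446 kg·m². Taking the sense of the lump of clay's angular momentum as positive, L_{lump} = m v R = (0.211)(2.71)(1.77/2) = 0.5061 kg·m²/s.
L_i = −I_p ω_p + m v R = −(0.1446)(7.90) + 0.5061 = -0.6366 kg·m²/s.
After sticking, I_f = I_p + m R² = 0.1446 + (0.211)(1.77/2)² = 0.3099 kg·m².
ω_f = L_i / I_f = -0.6366 / 0.3099 = -2.054 rad/s.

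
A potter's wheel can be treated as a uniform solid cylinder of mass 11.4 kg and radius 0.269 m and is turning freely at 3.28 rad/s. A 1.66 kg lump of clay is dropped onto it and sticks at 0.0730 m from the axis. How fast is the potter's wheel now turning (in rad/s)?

No external torque acts about the axis; L_before = L_after.
I_p = ½(11.4)(0.269)² = 0.4125 kg·m².
Added inertia Σmr² = (1.66)(0.0730)² = 0.008846 kg·m²; I_f = 0.4125 + 0.008846 = 0.4213 kg·m².
ω_f = I_p ω_i / I_f = (0.4125)(3.28) / 0.4213 = 3.211 rad/s.

ω_f ≈ 3.21 rad/s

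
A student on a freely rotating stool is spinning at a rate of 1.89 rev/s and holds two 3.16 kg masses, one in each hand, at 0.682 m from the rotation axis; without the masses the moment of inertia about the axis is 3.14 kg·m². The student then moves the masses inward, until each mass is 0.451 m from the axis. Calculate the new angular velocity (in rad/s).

No external torque acts about the spin axis, so angular momentum is conserved.
I₁ = 3.14 + 2(3.16)(0.682)² = 6.080 kg·m²; I₂ = 3.14 + 2(3.16)(0.451)² = 4.425 kg·m².
ω₂ = I₁ω₁ / I₂ = (6.080)(1.89 rev/s) / (4.425) = 2.596 rev/s = 16.31 rad/s.

ω₂ ≈ 16.3 rad/s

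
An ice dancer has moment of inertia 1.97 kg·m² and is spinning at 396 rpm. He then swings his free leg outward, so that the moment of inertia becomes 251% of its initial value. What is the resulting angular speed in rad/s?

ω₂ ≈ 16.5 rad/s

No external torque acts about the spin axis, so angular momentum is conserved.
I₂ = 2.51 × 1.97 = 4.945 kg·m².
ω₂ = I₁ω₁ / I₂ = (1.970)(396 rpm) / (4.945) = 157.8 rpm = 16.52 rad/s.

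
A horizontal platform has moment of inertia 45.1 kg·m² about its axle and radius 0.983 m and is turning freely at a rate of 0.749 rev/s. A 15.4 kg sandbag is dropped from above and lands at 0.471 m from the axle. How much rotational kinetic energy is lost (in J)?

energy lost ≈ 35.2 J

The added mass arrives with no angular momentum about the axle, and any external torque about the axle is negligible, so the system's angular momentum is conserved.
Added inertia Σmr² = (15.4)(0.471)² = 3.416 kg·m²; I_f = 45.10 + 3.416 = 48.52 kg·m².
ω_f = I_p ω_i / I_f = (45.10)(0.749) / 48.52 = 0.6963 rev/s.
KE_i = ½(45.10)(4.706 rad/s)² = 499.4 J; KE_f = ½(48.52)(4.375)² = 464.3 J.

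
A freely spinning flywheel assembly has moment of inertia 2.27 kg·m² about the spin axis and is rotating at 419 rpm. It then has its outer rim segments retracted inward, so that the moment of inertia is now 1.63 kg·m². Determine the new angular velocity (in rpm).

With no external torque about the axis, L is conserved: I₁ω₁ = I₂ω₂.
ω₂ = I₁ω₁ / I₂ = (2.270)(419 rpm) / (1.630) = 583.5 rpm.

ω₂ ≈ 584 rpm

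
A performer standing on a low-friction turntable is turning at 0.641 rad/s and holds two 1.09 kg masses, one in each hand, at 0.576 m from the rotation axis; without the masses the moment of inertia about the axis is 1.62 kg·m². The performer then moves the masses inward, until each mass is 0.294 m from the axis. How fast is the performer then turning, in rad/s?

ω₂ ≈ 0.831 rad/s

With no external torque about the axis, L is conserved: I₁ω₁ = I₂ω₂.
I₁ = 1.62 + 2(1.09)(0.576)² = 2.343 kg·m²; I₂ = 1.62 + 2(1.09)(0.294)² = 1.808 kg·m².
ω₂ = I₁ω₁ / I₂ = (2.343)(0.641 rad/s) / (1.808) = 0.8306 rad/s.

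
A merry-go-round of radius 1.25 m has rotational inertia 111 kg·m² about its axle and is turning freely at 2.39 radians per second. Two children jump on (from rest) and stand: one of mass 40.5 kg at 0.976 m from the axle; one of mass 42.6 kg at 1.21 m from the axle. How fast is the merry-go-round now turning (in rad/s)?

ω_f ≈ 1.25 rad/s

No external torque acts about the axle; L_before = L_after.
Added inertia Σmr² = (40.5)(0.976)² + (42.6)(1.21)² = 100.9 kg·m²; I_f = 111.0 + 100.9 = 211.9 kg·m².
ω_f = I_p ω_i / I_f = (111.0)(2.39) / 211.9 = 1.252 rad/s.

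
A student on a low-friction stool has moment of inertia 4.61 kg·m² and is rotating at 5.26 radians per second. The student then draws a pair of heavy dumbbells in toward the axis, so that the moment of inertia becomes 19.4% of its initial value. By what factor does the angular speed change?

ω₂/ω₁ ≈ 5.15

No external torque acts about the spin axis, so angular momentum is conserved.
I₂ = 0.194 × 4.61 = 0.8943 kg·m².
ω₂/ω₁ = I₁/I₂ = 4.610 / 0.8943 = 5.155.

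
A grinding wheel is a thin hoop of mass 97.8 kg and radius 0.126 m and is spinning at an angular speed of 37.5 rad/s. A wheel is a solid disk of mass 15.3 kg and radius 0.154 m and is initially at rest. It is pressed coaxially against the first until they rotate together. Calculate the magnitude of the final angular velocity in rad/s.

No external torque acts about the common axis, so total angular momentum is conserved.
Moments of inertia: I_A = (97.8)(0.126)² = 1.553 kg·m²; I_B = ½(15.3)(0.154)² = 0.1814 kg·m².
Taking A's sense as positive: L = (1.553)(37.5) = 58.23 kg·m²·rad/s.
Combined I = 1.553 + 0.1814 = 1.734 kg·m².
ω_f = L / I = 58.23 / 1.734 = 33.58 rad/s.

|ω_f| ≈ 33.6 rad/s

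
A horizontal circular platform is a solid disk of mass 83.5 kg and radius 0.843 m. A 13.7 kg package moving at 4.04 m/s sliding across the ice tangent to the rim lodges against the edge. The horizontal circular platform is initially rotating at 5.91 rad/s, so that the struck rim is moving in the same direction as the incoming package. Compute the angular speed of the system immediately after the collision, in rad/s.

|ω_f| ≈ 5.63 rad/s

About the central axle the impulsive forces during the collision are internal, so angular momentum about that axis is conserved.
I_p = ½(83.5)(0.843)² = 29.67 kg·m². Taking the sense of the package's angular momentum as positive, L_{package} = m v R = (13.7)(4.04)(0.843) = 46.66 kg·m²/s.
L_i = +I_p ω_p + m v R = +(29.67)(5.91) + 46.66 = 222.0 kg·m²/s.
After sticking, I_f = I_p + m R² = 29.67 + (13.7)(0.843)² = 39.41 kg·m².
ω_f = L_i / I_f = 222.0 / 39.41 = 5.634 rad/s.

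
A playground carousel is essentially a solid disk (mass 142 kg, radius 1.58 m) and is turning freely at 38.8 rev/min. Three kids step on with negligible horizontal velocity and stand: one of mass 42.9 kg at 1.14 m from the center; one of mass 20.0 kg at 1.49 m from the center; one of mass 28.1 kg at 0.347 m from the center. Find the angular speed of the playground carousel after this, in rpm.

The added mass arrives with no angular momentum about the center, and any external torque about the center is negligible, so the system's angular momentum is conserved.
I_p = ½(142)(1.58)² = 177.2 kg·m².
Added inertia Σmr² = (42.9)(1.14)² + (20.0)(1.49)² + (28.1)(0.347)² = 103.5 kg·m²; I_f = 177.2 + 103.5 = 280.8 kg·m².
ω_f = I_p ω_i / I_f = (177.2)(38.8) / 280.8 = 24.49 rpm.

ω_f ≈ 24.5 rpm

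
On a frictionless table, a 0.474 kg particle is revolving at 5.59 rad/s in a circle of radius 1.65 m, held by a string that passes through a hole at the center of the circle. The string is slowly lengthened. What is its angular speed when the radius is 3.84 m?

ω₂ ≈ 1.03 rad/s

No torque about the axis ⇒ m r₁² ω₁ = m r₂² ω₂.
ω₂ = ω₁ (r₁/r₂)² = (5.59)(1.65/3.84)² = 1.032 rad/s.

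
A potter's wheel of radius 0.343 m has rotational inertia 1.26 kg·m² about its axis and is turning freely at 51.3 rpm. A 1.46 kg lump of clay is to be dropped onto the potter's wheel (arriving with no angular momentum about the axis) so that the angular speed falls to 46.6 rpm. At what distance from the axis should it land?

r ≈ 0.295 m

The added mass arrives with no angular momentum about the axis, and any external torque about the axis is negligible, so the system's angular momentum is conserved.
I_p ω_i = (I_p + m r²) ω_f ⇒ m r² = I_p(ω_i/ω_f − 1) = 1.260(51.3/46.6 − 1) = 0.1271 kg·m².
r = √(0.1271/1.46) = 0.2950 m.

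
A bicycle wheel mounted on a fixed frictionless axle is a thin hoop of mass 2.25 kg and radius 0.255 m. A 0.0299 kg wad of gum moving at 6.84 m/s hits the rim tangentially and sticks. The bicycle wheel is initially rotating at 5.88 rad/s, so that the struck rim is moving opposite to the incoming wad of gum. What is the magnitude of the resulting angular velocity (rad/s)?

The axle reaction passes through the axle and exerts no torque about it; angular momentum about the axle is conserved through the impact.
I_p = (2.25)(0.255)² = 0.1463 kg·m². Taking the sense of the wad of gum's angular momentum as positive, L_{wad} = m v R = (0.0299)(6.84)(0.255) = 0.05215 kg·m²/s.
L_i = −I_p ω_p + m v R = −(0.1463)(5.88) + 0.05215 = -0.8081 kg·m²/s.
After sticking, I_f = I_p + m R² = 0.1463 + (0.0299)(0.255)² = 0.1483 kg·m².
ω_f = L_i / I_f = -0.8081 / 0.1483 = -5.451 rad/s.

|ω_f| ≈ 5.45 rad/s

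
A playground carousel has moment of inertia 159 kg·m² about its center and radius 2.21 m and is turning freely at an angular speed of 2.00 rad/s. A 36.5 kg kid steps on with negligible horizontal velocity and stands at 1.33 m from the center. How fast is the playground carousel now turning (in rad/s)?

No external torque acts about the center; L_before = L_after.
Added inertia Σmr² = (36.5)(1.33)² = 64.56 kg·m²; I_f = 159.0 + 64.56 = 223.6 kg·m².
ω_f = I_p ω_i / I_f = (159.0)(2.00) / 223.6 = 1.422 rad/s.

ω_f ≈ 1.42 rad/s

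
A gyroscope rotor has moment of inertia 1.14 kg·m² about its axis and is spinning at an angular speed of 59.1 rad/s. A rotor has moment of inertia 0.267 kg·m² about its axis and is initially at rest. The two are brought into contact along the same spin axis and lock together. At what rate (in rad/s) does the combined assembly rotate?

|ω_f| ≈ 47.9 rad/s

The coupling torques are internal; angular momentum about the shared axis is conserved.
Taking A's sense as positive: L = (1.140)(59.1) = 67.37 kg·m²·rad/s.
Combined I = 1.140 + 0.2670 = 1.407 kg·m².
ω_f = L / I = 67.37 / 1.407 = 47.88 rad/s.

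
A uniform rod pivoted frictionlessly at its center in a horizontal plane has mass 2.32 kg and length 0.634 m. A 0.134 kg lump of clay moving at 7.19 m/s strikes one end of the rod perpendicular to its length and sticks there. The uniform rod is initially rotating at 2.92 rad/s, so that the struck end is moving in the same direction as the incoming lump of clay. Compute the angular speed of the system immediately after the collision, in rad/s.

|ω_f| ≈ 5.84 rad/s

About the pivot the impulsive forces during the collision are internal, so angular momentum about that axis is conserved.
I_p = (1/12)(2.32)(0.634)² = 0.07771 kg·m². Taking the sense of the lump of clay's angular momentum as positive, L_{lump} = m v R = (0.134)(7.19)(0.634/2) = 0.3054 kg·m²/s.
L_i = +I_p ω_p + m v R = +(0.07771)(2.92) + 0.3054 = 0.5323 kg·m²/s.
After sticking, I_f = I_p + m R² = 0.07771 + (0.134)(0.634/2)² = 0.09118 kg·m².
ω_f = L_i / I_f = 0.5323 / 0.09118 = 5.838 rad/s.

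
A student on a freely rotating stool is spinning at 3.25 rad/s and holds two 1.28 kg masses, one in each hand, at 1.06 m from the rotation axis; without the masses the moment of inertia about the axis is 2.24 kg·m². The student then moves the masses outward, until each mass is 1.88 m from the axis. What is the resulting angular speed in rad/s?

ω₂ ≈ 1.47 rad/s

No external torque acts about the spin axis, so angular momentum is conserved.
I₁ = 2.24 + 2(1.28)(1.06)² = 5.116 kg·m²; I₂ = 2.24 + 2(1.28)(1.88)² = 11.29 kg·m².
ω₂ = I₁ω₁ / I₂ = (5.116)(3.25 rad/s) / (11.29) = 1.473 rad/s.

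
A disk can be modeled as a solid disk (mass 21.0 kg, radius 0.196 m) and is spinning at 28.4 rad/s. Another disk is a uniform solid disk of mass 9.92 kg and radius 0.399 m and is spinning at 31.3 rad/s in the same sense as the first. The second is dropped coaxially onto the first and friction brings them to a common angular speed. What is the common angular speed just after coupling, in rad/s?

|ω_f| ≈ 30.3 rad/s

No external torque acts about the common axis, so total angular momentum is conserved.
Moments of inertia: I_A = ½(21.0)(0.196)² = 0.4034 kg·m²; I_B = ½(9.92)(0.399)² = 0.7896 kg·m².
Taking A's sense as positive: L = (0.4034)(28.4) + (0.7896)(31.3) = 36.17 kg·m²·rad/s.
Combined I = 0.4034 + 0.7896 = 1.193 kg·m².
ω_f = L / I = 36.17 / 1.193 = 30.32 rad/s.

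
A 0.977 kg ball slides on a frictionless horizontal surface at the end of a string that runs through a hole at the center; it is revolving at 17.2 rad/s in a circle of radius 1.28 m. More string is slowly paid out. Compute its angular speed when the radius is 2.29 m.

No torque about the axis ⇒ m r₁² ω₁ = m r₂² ω₂.
ω₂ = ω₁ (r₁/r₂)² = (17.2)(1.28/2.29)² = 5.374 rad/s.

ω₂ ≈ 5.37 rad/s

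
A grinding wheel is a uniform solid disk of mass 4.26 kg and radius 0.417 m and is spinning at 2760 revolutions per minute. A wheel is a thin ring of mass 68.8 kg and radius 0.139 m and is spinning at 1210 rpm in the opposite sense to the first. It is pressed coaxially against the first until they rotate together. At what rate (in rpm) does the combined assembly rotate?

No external torque acts about the common axis, so total angular momentum is conserved.
Moments of inertia: I_A = ½(4.26)(0.417)² = 0.3704 kg·m²; I_B = (68.8)(0.139)² = 1.329 kg·m².
Taking A's sense as positive: L = (0.3704)(2760) − (1.329)(1210) = -586.2 kg·m²·rpm.
Combined I = 0.3704 + 1.329 = 1.700 kg·m².
ω_f = L / I = -586.2 / 1.700 = -344.9 rpm.

|ω_f| ≈ 345 rpm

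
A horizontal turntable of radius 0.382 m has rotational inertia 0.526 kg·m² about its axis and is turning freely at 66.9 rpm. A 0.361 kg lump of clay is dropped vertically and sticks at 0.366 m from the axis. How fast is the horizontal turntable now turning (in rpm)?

No external torque acts about the axis; L_before = L_after.
Added inertia Σmr² = (0.361)(0.366)² = 0.04836 kg·m²; I_f = 0.5260 + 0.04836 = 0.5744 kg·m².
ω_f = I_p ω_i / I_f = (0.5260)(66.9) / 0.5744 = 61.27 rpm.

ω_f ≈ 61.3 rpm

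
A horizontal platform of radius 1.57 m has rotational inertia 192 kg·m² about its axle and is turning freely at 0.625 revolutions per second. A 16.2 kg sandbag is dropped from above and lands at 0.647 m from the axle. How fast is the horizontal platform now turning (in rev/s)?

No external torque acts about the axle; L_before = L_after.
Added inertia Σmr² = (16.2)(0.647)² = 6.781 kg·m²; I_f = 192.0 + 6.781 = 198.8 kg·m².
ω_f = I_p ω_i / I_f = (192.0)(0.625) / 198.8 = 0.6037 rev/s.

ω_f ≈ 0.604 rev/s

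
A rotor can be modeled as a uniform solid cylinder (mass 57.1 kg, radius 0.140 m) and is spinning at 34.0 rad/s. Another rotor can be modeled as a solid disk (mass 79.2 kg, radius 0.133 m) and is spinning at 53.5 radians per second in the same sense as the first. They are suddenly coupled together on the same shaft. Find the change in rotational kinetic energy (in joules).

The coupling torques are internal; angular momentum about the shared axis is conserved.
Moments of inertia: I_A = ½(57.1)(0.140)² = 0.5596 kg·m²; I_B = ½(79.2)(0.133)² = 0.7005 kg·m².
Taking A's sense as positive: L = (0.5596)(34.0) + (0.7005)(53.5) = 56.50 kg·m²·rad/s.
Combined I = 0.5596 + 0.7005 = 1.260 kg·m².
ω_f = L / I = 56.50 / 1.260 = 44.84 rad/s.
KE_i = ½ΣIω² = 1326 J; KE_f = ½(1.260)(44.84)² = 1267 J.

ΔKE ≈ -59.1 J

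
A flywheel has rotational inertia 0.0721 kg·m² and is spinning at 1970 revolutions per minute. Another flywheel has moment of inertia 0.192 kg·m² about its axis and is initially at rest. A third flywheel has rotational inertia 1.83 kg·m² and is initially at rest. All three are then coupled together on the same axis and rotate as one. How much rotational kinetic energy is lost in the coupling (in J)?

ΔKE lost ≈ 1480 J

The coupling torques are internal; angular momentum about the shared axis is conserved.
Taking A's sense as positive: L = (0.07210)(1970) = 142.0 kg·m²·rpm.
Combined I = 0.07210 + 0.1920 + 1.830 = 2.094 kg·m².
ω_f = L / I = 142.0 / 2.094 = 67.83 rpm.
KE_i = ½ΣIω² = 1534 J; KE_f = ½(2.094)(7.103)² = 52.82 J.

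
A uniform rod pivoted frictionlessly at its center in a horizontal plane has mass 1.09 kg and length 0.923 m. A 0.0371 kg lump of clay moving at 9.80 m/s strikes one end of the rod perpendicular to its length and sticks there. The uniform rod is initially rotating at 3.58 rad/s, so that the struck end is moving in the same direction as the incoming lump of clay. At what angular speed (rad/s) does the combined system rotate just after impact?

|ω_f| ≈ 5.22 rad/s

About the pivot the impulsive forces during the collision are internal, so angular momentum about that axis is conserved.
I_p = (1/12)(1.09)(0.923)² = 0.07738 kg·m². Taking the sense of the lump of clay's angular momentum as positive, L_{lump} = m v R = (0.0371)(9.80)(0.923/2) = 0.1678 kg·m²/s.
L_i = +I_p ω_p + m v R = +(0.07738)(3.58) + 0.1678 = 0.4448 kg·m²/s.
After sticking, I_f = I_p + m R² = 0.07738 + (0.0371)(0.923/2)² = 0.08529 kg·m².
ω_f = L_i / I_f = 0.4448 / 0.08529 = 5.216 rad/s.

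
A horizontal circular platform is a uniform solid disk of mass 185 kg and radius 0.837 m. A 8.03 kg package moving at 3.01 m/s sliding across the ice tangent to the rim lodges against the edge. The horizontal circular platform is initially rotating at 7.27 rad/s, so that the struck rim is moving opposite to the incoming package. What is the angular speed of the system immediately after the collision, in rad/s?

|ω_f| ≈ 6.40 rad/s

The axle reaction passes through the central axle and exerts no torque about it; angular momentum about the central axle is conserved through the impact.
I_p = ½(185)(0.837)² = 64.80 kg·m². Taking the sense of the package's angular momentum as positive, L_{package} = m v R = (8.03)(3.01)(0.837) = 20.23 kg·m²/s.
L_i = −I_p ω_p + m v R = −(64.80)(7.27) + 20.23 = -450.9 kg·m²/s.
After sticking, I_f = I_p + m R² = 64.80 + (8.03)(0.837)² = 70.43 kg·m².
ω_f = L_i / I_f = -450.9 / 70.43 = -6.402 rad/s.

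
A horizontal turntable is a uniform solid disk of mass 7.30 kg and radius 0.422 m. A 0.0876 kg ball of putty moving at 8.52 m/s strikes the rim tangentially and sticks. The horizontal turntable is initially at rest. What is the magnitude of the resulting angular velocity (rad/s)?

|ω_f| ≈ 0.473 rad/s

About the axle the impulsive forces during the collision are internal, so angular momentum about that axis is conserved.
I_p = ½(7.30)(0.422)² = 0.6500 kg·m². Taking the sense of the ball of putty's angular momentum as positive, L_{ball} = m v R = (0.0876)(8.52)(0.422) = 0.3150 kg·m²/s.
L_i = 0 + 0.3150 = 0.3150 kg·m²/s.
After sticking, I_f = I_p + m R² = 0.6500 + (0.0876)(0.422)² = 0.6656 kg·m².
ω_f = L_i / I_f = 0.3150 / 0.6656 = 0.4732 rad/s.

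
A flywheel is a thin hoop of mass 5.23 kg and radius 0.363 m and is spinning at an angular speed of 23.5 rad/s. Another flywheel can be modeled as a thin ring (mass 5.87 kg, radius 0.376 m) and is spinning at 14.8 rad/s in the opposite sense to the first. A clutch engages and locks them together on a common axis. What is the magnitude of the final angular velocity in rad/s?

The coupling torques are internal; angular momentum about the shared axis is conserved.
Moments of inertia: I_A = (5.23)(0.363)² = 0.6892 kg·m²; I_B = (5.87)(0.376)² = 0.8299 kg·m².
Taking A's sense as positive: L = (0.6892)(23.5) − (0.8299)(14.8) = 3.913 kg·m²·rad/s.
Combined I = 0.6892 + 0.8299 = 1.519 kg·m².
ω_f = L / I = 3.913 / 1.519 = 2.576 rad/s.

|ω_f| ≈ 2.58 rad/s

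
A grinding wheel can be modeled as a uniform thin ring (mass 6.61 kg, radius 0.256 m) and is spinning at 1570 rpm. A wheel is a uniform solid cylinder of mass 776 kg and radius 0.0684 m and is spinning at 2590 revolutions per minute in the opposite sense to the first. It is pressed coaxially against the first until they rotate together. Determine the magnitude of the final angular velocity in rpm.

The coupling torques are internal; angular momentum about the shared axis is conserved.
Moments of inertia: I_A = (6.61)(0.256)² = 0.4332 kg·m²; I_B = ½(776)(0.0684)² = 1.815 kg·m².
Taking A's sense as positive: L = (0.4332)(1570) − (1.815)(2590) = -4021 kg·m²·rpm.
Combined I = 0.4332 + 1.815 = 2.248 kg·m².
ω_f = L / I = -4021 / 2.248 = -1789 rpm.

|ω_f| ≈ 1790 rpm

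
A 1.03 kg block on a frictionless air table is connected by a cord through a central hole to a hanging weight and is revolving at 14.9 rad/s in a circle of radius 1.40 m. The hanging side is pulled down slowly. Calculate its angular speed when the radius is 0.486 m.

ω₂ ≈ 124 rad/s

The constraining force is radial, so m r² ω about the center is conserved.
ω₂ = ω₁ (r₁/r₂)² = (14.9)(1.40/0.486)² = 123.6 rad/s.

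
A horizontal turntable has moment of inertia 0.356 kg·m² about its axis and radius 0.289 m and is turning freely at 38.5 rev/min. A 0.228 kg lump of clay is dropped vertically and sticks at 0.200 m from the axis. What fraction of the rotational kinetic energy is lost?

fraction ≈ 0.0250

The added mass arrives with no angular momentum about the axis, and any external torque about the axis is negligible, so the system's angular momentum is conserved.
Added inertia Σmr² = (0.228)(0.200)² = 0.009120 kg·m²; I_f = 0.3560 + 0.009120 = 0.3651 kg·m².
ω_f = I_p ω_i / I_f = (0.3560)(38.5) / 0.3651 = 37.54 rpm.
KE_i = ½(0.3560)(4.032 rad/s)² = 2.893 J; KE_f = ½(0.3651)(3.931)² = 2.821 J.
Fraction lost = 0.02498.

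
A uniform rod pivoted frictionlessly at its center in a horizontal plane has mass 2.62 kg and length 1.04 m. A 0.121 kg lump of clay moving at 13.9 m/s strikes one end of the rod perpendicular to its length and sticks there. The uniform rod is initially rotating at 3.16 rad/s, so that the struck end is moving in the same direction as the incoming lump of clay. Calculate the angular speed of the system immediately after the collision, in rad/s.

The axle reaction passes through the pivot and exerts no torque about it; angular momentum about the pivot is conserved through the impact.
I_p = (1/12)(2.62)(1.04)² = 0.2361 kg·m². Taking the sense of the lump of clay's angular momentum as positive, L_{lump} = m v R = (0.121)(13.9)(1.04/2) = 0.8746 kg·m²/s.
L_i = +I_p ω_p + m v R = +(0.2361)(3.16) + 0.8746 = 1.621 kg·m²/s.
After sticking, I_f = I_p + m R² = 0.2361 + (0.121)(1.04/2)² = 0.2689 kg·m².
ω_f = L_i / I_f = 1.621 / 0.2689 = 6.028 rad/s.

|ω_f| ≈ 6.03 rad/s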